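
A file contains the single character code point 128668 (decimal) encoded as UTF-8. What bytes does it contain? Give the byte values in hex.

U+1F69C = 0x1F69C = 128668 decimal. In range U+10000–U+10FFFF → 4-byte form: 11110xxx 10xxxxxx 10xxxxxx 10xxxxxx.
Binary (21 bits): 000011111011010011100.
Split 3+6+6+6: 000 | 011111 | 011010 | 011100.
Byte 1: 11110000 = 0xF0.
Byte 2: 10011111 = 0x9F.
Byte 3: 10011010 = 0x9A.
Byte 4: 10011100 = 0x9C.

F0 9F 9A 9C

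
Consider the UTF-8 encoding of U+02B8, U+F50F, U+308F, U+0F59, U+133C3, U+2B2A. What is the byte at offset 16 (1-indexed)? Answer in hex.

0xE2

1-indexed offset 16 is 0-indexed offset 15.
U+02B8 → 2-byte form CA B8 at offsets 0–1.
U+F50F → 3-byte form EF 94 8F at offsets 2–4.
U+308F → 3-byte form E3 82 8F at offsets 5–7.
U+0F59 → 3-byte form E0 BD 99 at offsets 8–10.
U+133C3 → 4-byte form F0 93 8F 83 at offsets 11–14.
U+2B2A → 3-byte form E2 AC AA at offsets 15–17.
Offset 15 falls in char 6's range; it's byte 1 of E2 AC AA = 0xE2.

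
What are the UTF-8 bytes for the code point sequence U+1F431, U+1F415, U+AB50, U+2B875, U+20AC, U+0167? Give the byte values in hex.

F0 9F 90 B1 F0 9F 90 95 EA AD 90 F0 AB A1 B5 E2 82 AC C5 A7

U+1F431: 4-byte form → F0 9F 90 B1.
U+1F415: 4-byte form → F0 9F 90 95.
U+AB50: 3-byte form → EA AD 90.
U+2B875: 4-byte form → F0 AB A1 B5.
U+20AC: 3-byte form → E2 82 AC.
U+0167: 2-byte form → C5 A7.
Concatenated (20 bytes): F0 9F 90 B1 F0 9F 90 95 EA AD 90 F0 AB A1 B5 E2 82 AC C5 A7.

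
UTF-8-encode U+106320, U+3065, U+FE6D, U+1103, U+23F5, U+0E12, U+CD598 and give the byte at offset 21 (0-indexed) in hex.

U+106320 → 4-byte form F4 86 8C A0 at offsets 0–3.
U+3065 → 3-byte form E3 81 A5 at offsets 4–6.
U+FE6D → 3-byte form EF B9 AD at offsets 7–9.
U+1103 → 3-byte form E1 84 83 at offsets 10–12.
U+23F5 → 3-byte form E2 8F B5 at offsets 13–15.
U+0E12 → 3-byte form E0 B8 92 at offsets 16–18.
U+CD598 → 4-byte form F3 8D 96 98 at offsets 19–22.
Offset 21 falls in char 7's range; it's byte 3 of F3 8D 96 98 = 0x96.

0x96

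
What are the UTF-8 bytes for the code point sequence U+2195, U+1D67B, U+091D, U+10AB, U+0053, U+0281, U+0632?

U+2195: 3-byte form → E2 86 95.
U+1D67B: 4-byte form → F0 9D 99 BB.
U+091D: 3-byte form → E0 A4 9D.
U+10AB: 3-byte form → E1 82 AB.
U+0053: 1-byte form → 53.
U+0281: 2-byte form → CA 81.
U+0632: 2-byte form → D8 B2.
Concatenated (18 bytes): E2 86 95 F0 9D 99 BB E0 A4 9D E1 82 AB 53 CA 81 D8 B2.

E2 86 95 F0 9D 99 BB E0 A4 9D E1 82 AB 53 CA 81 D8 B2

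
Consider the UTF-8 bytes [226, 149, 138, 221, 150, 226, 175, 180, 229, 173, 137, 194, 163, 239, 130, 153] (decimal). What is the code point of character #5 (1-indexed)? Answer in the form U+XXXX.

U+00A3

Offset 0: leading byte 0xE2 = 11100010 → 3-byte char #1 = E2 95 8A.
Offset 3: leading byte 0xDD = 11011101 → 2-byte char #2 = DD 96.
Offset 5: leading byte 0xE2 = 11100010 → 3-byte char #3 = E2 AF B4.
Offset 8: leading byte 0xE5 = 11100101 → 3-byte char #4 = E5 AD 89.
Offset 11: leading byte 0xC2 = 11000010 → 2-byte char #5 = C2 A3.
Leading byte 0xC2 = 11000010 matches 110xxxxx → 2-byte sequence.
Byte 1: 0xC2 = 11000010, payload 00010 (5 bits).
Byte 2: 0xA3 = 10100011 (10xxxxxx ✓), payload 100011.
Concatenate: 00010100011 = 0xA3 (11 bits → U+00A3).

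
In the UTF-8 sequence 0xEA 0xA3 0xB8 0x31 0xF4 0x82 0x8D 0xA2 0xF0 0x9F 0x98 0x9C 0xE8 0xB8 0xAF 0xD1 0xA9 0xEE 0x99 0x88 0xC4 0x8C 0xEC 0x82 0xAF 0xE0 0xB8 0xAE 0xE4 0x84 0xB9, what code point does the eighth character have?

U+010C

Offset 0: leading byte 0xEA = 11101010 → 3-byte char #1 = EA A3 B8.
Offset 3: leading byte 0x31 = 00110001 → 1-byte char #2 = 31.
Offset 4: leading byte 0xF4 = 11110100 → 4-byte char #3 = F4 82 8D A2.
Offset 8: leading byte 0xF0 = 11110000 → 4-byte char #4 = F0 9F 98 9C.
Offset 12: leading byte 0xE8 = 11101000 → 3-byte char #5 = E8 B8 AF.
Offset 15: leading byte 0xD1 = 11010001 → 2-byte char #6 = D1 A9.
Offset 17: leading byte 0xEE = 11101110 → 3-byte char #7 = EE 99 88.
Offset 20: leading byte 0xC4 = 11000100 → 2-byte char #8 = C4 8C.
Leading byte 0xC4 = 11000100 matches 110xxxxx → 2-byte sequence.
Byte 1: 0xC4 = 11000100, payload 00100 (5 bits).
Byte 2: 0x8C = 10001100 (10xxxxxx ✓), payload 001100.
Concatenate: 00100001100 = 0x10C (11 bits → U+010C).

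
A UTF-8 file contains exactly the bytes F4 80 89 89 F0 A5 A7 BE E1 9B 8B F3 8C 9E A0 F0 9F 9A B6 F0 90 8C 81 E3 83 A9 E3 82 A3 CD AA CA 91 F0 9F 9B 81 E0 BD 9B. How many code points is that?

12

Byte at offset 0: 0xF4 = 11110100 → 4-byte char (#1). Advance 4.
Byte at offset 4: 0xF0 = 11110000 → 4-byte char (#2). Advance 4.
Byte at offset 8: 0xE1 = 11100001 → 3-byte char (#3). Advance 3.
Byte at offset 11: 0xF3 = 11110011 → 4-byte char (#4). Advance 4.
Byte at offset 15: 0xF0 = 11110000 → 4-byte char (#5). Advance 4.
Byte at offset 19: 0xF0 = 11110000 → 4-byte char (#6). Advance 4.
Byte at offset 23: 0xE3 = 11100011 → 3-byte char (#7). Advance 3.
Byte at offset 26: 0xE3 = 11100011 → 3-byte char (#8). Advance 3.
Byte at offset 29: 0xCD = 11001101 → 2-byte char (#9). Advance 2.
Byte at offset 31: 0xCA = 11001010 → 2-byte char (#10). Advance 2.
Byte at offset 33: 0xF0 = 11110000 → 4-byte char (#11). Advance 4.
Byte at offset 37: 0xE0 = 11100000 → 3-byte char (#12). Advance 3.
Reached end at offset 40 after 12 code points.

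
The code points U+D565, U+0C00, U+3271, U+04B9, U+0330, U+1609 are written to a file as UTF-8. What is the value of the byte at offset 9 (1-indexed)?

0xB1

1-indexed offset 9 is 0-indexed offset 8.
U+D565 → 3-byte form ED 95 A5 at offsets 0–2.
U+0C00 → 3-byte form E0 B0 80 at offsets 3–5.
U+3271 → 3-byte form E3 89 B1 at offsets 6–8.
Offset 8 falls in char 3's range; it's byte 3 of E3 89 B1 = 0xB1.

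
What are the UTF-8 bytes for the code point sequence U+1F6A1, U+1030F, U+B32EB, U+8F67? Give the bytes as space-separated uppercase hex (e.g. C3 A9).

F0 9F 9A A1 F0 90 8C 8F F2 B3 8B AB E8 BD A7

U+1F6A1: 4-byte form → F0 9F 9A A1.
U+1030F: 4-byte form → F0 90 8C 8F.
U+B32EB: 4-byte form → F2 B3 8B AB.
U+8F67: 3-byte form → E8 BD A7.
Concatenated (15 bytes): F0 9F 9A A1 F0 90 8C 8F F2 B3 8B AB E8 BD A7.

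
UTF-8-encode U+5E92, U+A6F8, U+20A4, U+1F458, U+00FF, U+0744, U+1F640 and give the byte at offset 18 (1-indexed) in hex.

1-indexed offset 18 is 0-indexed offset 17.
U+5E92 → 3-byte form E5 BA 92 at offsets 0–2.
U+A6F8 → 3-byte form EA 9B B8 at offsets 3–5.
U+20A4 → 3-byte form E2 82 A4 at offsets 6–8.
U+1F458 → 4-byte form F0 9F 91 98 at offsets 9–12.
U+00FF → 2-byte form C3 BF at offsets 13–14.
U+0744 → 2-byte form DD 84 at offsets 15–16.
U+1F640 → 4-byte form F0 9F 99 80 at offsets 17–20.
Offset 17 falls in char 7's range; it's byte 1 of F0 9F 99 80 = 0xF0.

0xF0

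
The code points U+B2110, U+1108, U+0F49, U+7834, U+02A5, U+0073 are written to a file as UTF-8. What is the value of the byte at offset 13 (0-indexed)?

U+B2110 → 4-byte form F2 B2 84 90 at offsets 0–3.
U+1108 → 3-byte form E1 84 88 at offsets 4–6.
U+0F49 → 3-byte form E0 BD 89 at offsets 7–9.
U+7834 → 3-byte form E7 A0 B4 at offsets 10–12.
U+02A5 → 2-byte form CA A5 at offsets 13–14.
Offset 13 falls in char 5's range; it's byte 1 of CA A5 = 0xCA.

0xCA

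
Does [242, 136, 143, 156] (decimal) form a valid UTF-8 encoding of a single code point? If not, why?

Leading byte 0xF2 = 11110010 → 4-byte form.
Continuation bytes 0x88=10001000, 0x8F=10001111, 0x9C=10011100 all match 10xxxxxx.
Decoded value 0x883DC is ≥ 0x10000 (shortest form) and not a surrogate.

valid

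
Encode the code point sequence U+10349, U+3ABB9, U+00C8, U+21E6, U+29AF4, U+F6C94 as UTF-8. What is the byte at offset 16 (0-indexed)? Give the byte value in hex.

0xB4

U+10349 → 4-byte form F0 90 8D 89 at offsets 0–3.
U+3ABB9 → 4-byte form F0 BA AE B9 at offsets 4–7.
U+00C8 → 2-byte form C3 88 at offsets 8–9.
U+21E6 → 3-byte form E2 87 A6 at offsets 10–12.
U+29AF4 → 4-byte form F0 A9 AB B4 at offsets 13–16.
Offset 16 falls in char 5's range; it's byte 4 of F0 A9 AB B4 = 0xB4.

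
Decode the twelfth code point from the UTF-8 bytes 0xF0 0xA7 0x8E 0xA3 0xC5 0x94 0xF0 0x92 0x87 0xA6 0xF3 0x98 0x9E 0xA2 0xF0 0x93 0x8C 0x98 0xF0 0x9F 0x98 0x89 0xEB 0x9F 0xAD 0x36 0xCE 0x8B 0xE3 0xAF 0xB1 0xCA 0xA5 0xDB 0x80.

Offset 0: leading byte 0xF0 = 11110000 → 4-byte char #1 = F0 A7 8E A3.
Offset 4: leading byte 0xC5 = 11000101 → 2-byte char #2 = C5 94.
Offset 6: leading byte 0xF0 = 11110000 → 4-byte char #3 = F0 92 87 A6.
Offset 10: leading byte 0xF3 = 11110011 → 4-byte char #4 = F3 98 9E A2.
Offset 14: leading byte 0xF0 = 11110000 → 4-byte char #5 = F0 93 8C 98.
Offset 18: leading byte 0xF0 = 11110000 → 4-byte char #6 = F0 9F 98 89.
Offset 22: leading byte 0xEB = 11101011 → 3-byte char #7 = EB 9F AD.
Offset 25: leading byte 0x36 = 00110110 → 1-byte char #8 = 36.
Offset 26: leading byte 0xCE = 11001110 → 2-byte char #9 = CE 8B.
Offset 28: leading byte 0xE3 = 11100011 → 3-byte char #10 = E3 AF B1.
Offset 31: leading byte 0xCA = 11001010 → 2-byte char #11 = CA A5.
Offset 33: leading byte 0xDB = 11011011 → 2-byte char #12 = DB 80.
Leading byte 0xDB = 11011011 matches 110xxxxx → 2-byte sequence.
Byte 1: 0xDB = 11011011, payload 11011 (5 bits).
Byte 2: 0x80 = 10000000 (10xxxxxx ✓), payload 000000.
Concatenate: 11011000000 = 0x6C0 (11 bits → U+06C0).

U+06C0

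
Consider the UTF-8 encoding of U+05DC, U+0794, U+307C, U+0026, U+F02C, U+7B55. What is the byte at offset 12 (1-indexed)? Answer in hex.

0xE7

1-indexed offset 12 is 0-indexed offset 11.
U+05DC → 2-byte form D7 9C at offsets 0–1.
U+0794 → 2-byte form DE 94 at offsets 2–3.
U+307C → 3-byte form E3 81 BC at offsets 4–6.
U+0026 → 1-byte form 26 at offsets 7–7.
U+F02C → 3-byte form EF 80 AC at offsets 8–10.
U+7B55 → 3-byte form E7 AD 95 at offsets 11–13.
Offset 11 falls in char 6's range; it's byte 1 of E7 AD 95 = 0xE7.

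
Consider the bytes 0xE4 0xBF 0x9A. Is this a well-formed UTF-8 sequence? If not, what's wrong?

valid

Leading byte 0xE4 = 11100100 → 3-byte form.
Continuation bytes 0xBF=10111111, 0x9A=10011010 all match 10xxxxxx.
Decoded value 0x4FDA is ≥ 0x800 (shortest form) and not a surrogate.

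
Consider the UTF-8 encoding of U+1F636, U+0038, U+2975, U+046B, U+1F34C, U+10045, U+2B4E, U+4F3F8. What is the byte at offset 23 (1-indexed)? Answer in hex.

0x8F

1-indexed offset 23 is 0-indexed offset 22.
U+1F636 → 4-byte form F0 9F 98 B6 at offsets 0–3.
U+0038 → 1-byte form 38 at offsets 4–4.
U+2975 → 3-byte form E2 A5 B5 at offsets 5–7.
U+046B → 2-byte form D1 AB at offsets 8–9.
U+1F34C → 4-byte form F0 9F 8D 8C at offsets 10–13.
U+10045 → 4-byte form F0 90 81 85 at offsets 14–17.
U+2B4E → 3-byte form E2 AD 8E at offsets 18–20.
U+4F3F8 → 4-byte form F1 8F 8F B8 at offsets 21–24.
Offset 22 falls in char 8's range; it's byte 2 of F1 8F 8F B8 = 0x8F.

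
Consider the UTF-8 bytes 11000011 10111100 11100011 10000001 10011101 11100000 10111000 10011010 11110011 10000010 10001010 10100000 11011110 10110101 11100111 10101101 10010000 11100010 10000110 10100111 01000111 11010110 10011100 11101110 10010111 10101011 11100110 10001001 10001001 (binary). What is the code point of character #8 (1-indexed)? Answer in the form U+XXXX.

U+0047

Offset 0: leading byte 0xC3 = 11000011 → 2-byte char #1 = C3 BC.
Offset 2: leading byte 0xE3 = 11100011 → 3-byte char #2 = E3 81 9D.
Offset 5: leading byte 0xE0 = 11100000 → 3-byte char #3 = E0 B8 9A.
Offset 8: leading byte 0xF3 = 11110011 → 4-byte char #4 = F3 82 8A A0.
Offset 12: leading byte 0xDE = 11011110 → 2-byte char #5 = DE B5.
Offset 14: leading byte 0xE7 = 11100111 → 3-byte char #6 = E7 AD 90.
Offset 17: leading byte 0xE2 = 11100010 → 3-byte char #7 = E2 86 A7.
Offset 20: leading byte 0x47 = 01000111 → 1-byte char #8 = 47.
Leading byte 0x47 = 01000111 matches 0xxxxxxx → 1-byte sequence.
Byte 1: 0x47 = 01000111, payload 1000111 (7 bits).
Concatenate: 1000111 = 0x47 (7 bits → U+0047).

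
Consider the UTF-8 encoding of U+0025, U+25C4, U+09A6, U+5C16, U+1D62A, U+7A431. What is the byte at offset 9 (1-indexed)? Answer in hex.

1-indexed offset 9 is 0-indexed offset 8.
U+0025 → 1-byte form 25 at offsets 0–0.
U+25C4 → 3-byte form E2 97 84 at offsets 1–3.
U+09A6 → 3-byte form E0 A6 A6 at offsets 4–6.
U+5C16 → 3-byte form E5 B0 96 at offsets 7–9.
Offset 8 falls in char 4's range; it's byte 2 of E5 B0 96 = 0xB0.

0xB0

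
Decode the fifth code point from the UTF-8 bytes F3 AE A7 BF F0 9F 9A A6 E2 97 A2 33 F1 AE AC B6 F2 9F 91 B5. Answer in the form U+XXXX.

U+6EB36

Offset 0: leading byte 0xF3 = 11110011 → 4-byte char #1 = F3 AE A7 BF.
Offset 4: leading byte 0xF0 = 11110000 → 4-byte char #2 = F0 9F 9A A6.
Offset 8: leading byte 0xE2 = 11100010 → 3-byte char #3 = E2 97 A2.
Offset 11: leading byte 0x33 = 00110011 → 1-byte char #4 = 33.
Offset 12: leading byte 0xF1 = 11110001 → 4-byte char #5 = F1 AE AC B6.
Leading byte 0xF1 = 11110001 matches 11110xxx → 4-byte sequence.
Byte 1: 0xF1 = 11110001, payload 001 (3 bits).
Byte 2: 0xAE = 10101110 (10xxxxxx ✓), payload 101110.
Byte 3: 0xAC = 10101100 (10xxxxxx ✓), payload 101100.
Byte 4: 0xB6 = 10110110 (10xxxxxx ✓), payload 110110.
Concatenate: 001101110101100110110 = 0x6EB36 (21 bits → U+6EB36).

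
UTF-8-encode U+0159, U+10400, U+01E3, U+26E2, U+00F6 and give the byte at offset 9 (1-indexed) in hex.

1-indexed offset 9 is 0-indexed offset 8.
U+0159 → 2-byte form C5 99 at offsets 0–1.
U+10400 → 4-byte form F0 90 90 80 at offsets 2–5.
U+01E3 → 2-byte form C7 A3 at offsets 6–7.
U+26E2 → 3-byte form E2 9B A2 at offsets 8–10.
Offset 8 falls in char 4's range; it's byte 1 of E2 9B A2 = 0xE2.

0xE2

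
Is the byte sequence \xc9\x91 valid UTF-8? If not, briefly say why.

valid

Leading byte 0xC9 = 11001001 → 2-byte form.
Continuation bytes 0x91=10010001 all match 10xxxxxx.
Decoded value 0x251 is ≥ 0x80 (shortest form) and not a surrogate.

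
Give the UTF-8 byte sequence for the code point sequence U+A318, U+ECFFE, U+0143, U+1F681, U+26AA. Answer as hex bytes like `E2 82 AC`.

U+A318: 3-byte form → EA 8C 98.
U+ECFFE: 4-byte form → F3 AC BF BE.
U+0143: 2-byte form → C5 83.
U+1F681: 4-byte form → F0 9F 9A 81.
U+26AA: 3-byte form → E2 9A AA.
Concatenated (16 bytes): EA 8C 98 F3 AC BF BE C5 83 F0 9F 9A 81 E2 9A AA.

EA 8C 98 F3 AC BF BE C5 83 F0 9F 9A 81 E2 9A AA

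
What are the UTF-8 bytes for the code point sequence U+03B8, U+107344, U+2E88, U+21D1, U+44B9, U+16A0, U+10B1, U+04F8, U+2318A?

CE B8 F4 87 8D 84 E2 BA 88 E2 87 91 E4 92 B9 E1 9A A0 E1 82 B1 D3 B8 F0 A3 86 8A

U+03B8: 2-byte form → CE B8.
U+107344: 4-byte form → F4 87 8D 84.
U+2E88: 3-byte form → E2 BA 88.
U+21D1: 3-byte form → E2 87 91.
U+44B9: 3-byte form → E4 92 B9.
U+16A0: 3-byte form → E1 9A A0.
U+10B1: 3-byte form → E1 82 B1.
U+04F8: 2-byte form → D3 B8.
U+2318A: 4-byte form → F0 A3 86 8A.
Concatenated (27 bytes): CE B8 F4 87 8D 84 E2 BA 88 E2 87 91 E4 92 B9 E1 9A A0 E1 82 B1 D3 B8 F0 A3 86 8A.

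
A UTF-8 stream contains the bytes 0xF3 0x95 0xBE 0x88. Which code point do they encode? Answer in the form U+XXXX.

Leading byte 0xF3 = 11110011 matches 11110xxx → 4-byte sequence.
Byte 1: 0xF3 = 11110011, payload 011 (3 bits).
Byte 2: 0x95 = 10010101 (10xxxxxx ✓), payload 010101.
Byte 3: 0xBE = 10111110 (10xxxxxx ✓), payload 111110.
Byte 4: 0x88 = 10001000 (10xxxxxx ✓), payload 001000.
Concatenate: 011010101111110001000 = 0xD5F88 (21 bits → U+D5F88).

U+D5F88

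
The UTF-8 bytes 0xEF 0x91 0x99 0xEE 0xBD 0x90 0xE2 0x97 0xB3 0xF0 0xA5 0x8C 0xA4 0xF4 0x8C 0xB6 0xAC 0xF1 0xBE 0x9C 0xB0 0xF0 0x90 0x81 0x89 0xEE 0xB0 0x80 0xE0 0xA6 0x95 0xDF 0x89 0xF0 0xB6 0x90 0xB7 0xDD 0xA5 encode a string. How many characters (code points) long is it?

Byte at offset 0: 0xEF = 11101111 → 3-byte char (#1). Advance 3.
Byte at offset 3: 0xEE = 11101110 → 3-byte char (#2). Advance 3.
Byte at offset 6: 0xE2 = 11100010 → 3-byte char (#3). Advance 3.
Byte at offset 9: 0xF0 = 11110000 → 4-byte char (#4). Advance 4.
Byte at offset 13: 0xF4 = 11110100 → 4-byte char (#5). Advance 4.
Byte at offset 17: 0xF1 = 11110001 → 4-byte char (#6). Advance 4.
Byte at offset 21: 0xF0 = 11110000 → 4-byte char (#7). Advance 4.
Byte at offset 25: 0xEE = 11101110 → 3-byte char (#8). Advance 3.
Byte at offset 28: 0xE0 = 11100000 → 3-byte char (#9). Advance 3.
Byte at offset 31: 0xDF = 11011111 → 2-byte char (#10). Advance 2.
Byte at offset 33: 0xF0 = 11110000 → 4-byte char (#11). Advance 4.
Byte at offset 37: 0xDD = 11011101 → 2-byte char (#12). Advance 2.
Reached end at offset 39 after 12 code points.

12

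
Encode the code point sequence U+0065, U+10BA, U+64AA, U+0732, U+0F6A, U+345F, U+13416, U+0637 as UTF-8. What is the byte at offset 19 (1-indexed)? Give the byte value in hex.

0x96

1-indexed offset 19 is 0-indexed offset 18.
U+0065 → 1-byte form 65 at offsets 0–0.
U+10BA → 3-byte form E1 82 BA at offsets 1–3.
U+64AA → 3-byte form E6 92 AA at offsets 4–6.
U+0732 → 2-byte form DC B2 at offsets 7–8.
U+0F6A → 3-byte form E0 BD AA at offsets 9–11.
U+345F → 3-byte form E3 91 9F at offsets 12–14.
U+13416 → 4-byte form F0 93 90 96 at offsets 15–18.
Offset 18 falls in char 7's range; it's byte 4 of F0 93 90 96 = 0x96.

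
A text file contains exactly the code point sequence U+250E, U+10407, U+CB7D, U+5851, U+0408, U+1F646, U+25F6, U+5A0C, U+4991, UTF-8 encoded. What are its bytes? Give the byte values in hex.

U+250E: 3-byte form → E2 94 8E.
U+10407: 4-byte form → F0 90 90 87.
U+CB7D: 3-byte form → EC AD BD.
U+5851: 3-byte form → E5 A1 91.
U+0408: 2-byte form → D0 88.
U+1F646: 4-byte form → F0 9F 99 86.
U+25F6: 3-byte form → E2 97 B6.
U+5A0C: 3-byte form → E5 A8 8C.
U+4991: 3-byte form → E4 A6 91.
Concatenated (28 bytes): E2 94 8E F0 90 90 87 EC AD BD E5 A1 91 D0 88 F0 9F 99 86 E2 97 B6 E5 A8 8C E4 A6 91.

E2 94 8E F0 90 90 87 EC AD BD E5 A1 91 D0 88 F0 9F 99 86 E2 97 B6 E5 A8 8C E4 A6 91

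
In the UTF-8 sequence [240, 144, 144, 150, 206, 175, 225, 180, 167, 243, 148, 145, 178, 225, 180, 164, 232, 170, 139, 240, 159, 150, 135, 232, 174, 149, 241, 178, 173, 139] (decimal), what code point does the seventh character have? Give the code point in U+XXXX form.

U+1F587

Offset 0: leading byte 0xF0 = 11110000 → 4-byte char #1 = F0 90 90 96.
Offset 4: leading byte 0xCE = 11001110 → 2-byte char #2 = CE AF.
Offset 6: leading byte 0xE1 = 11100001 → 3-byte char #3 = E1 B4 A7.
Offset 9: leading byte 0xF3 = 11110011 → 4-byte char #4 = F3 94 91 B2.
Offset 13: leading byte 0xE1 = 11100001 → 3-byte char #5 = E1 B4 A4.
Offset 16: leading byte 0xE8 = 11101000 → 3-byte char #6 = E8 AA 8B.
Offset 19: leading byte 0xF0 = 11110000 → 4-byte char #7 = F0 9F 96 87.
Leading byte 0xF0 = 11110000 matches 11110xxx → 4-byte sequence.
Byte 1: 0xF0 = 11110000, payload 000 (3 bits).
Byte 2: 0x9F = 10011111 (10xxxxxx ✓), payload 011111.
Byte 3: 0x96 = 10010110 (10xxxxxx ✓), payload 010110.
Byte 4: 0x87 = 10000111 (10xxxxxx ✓), payload 000111.
Concatenate: 000011111010110000111 = 0x1F587 (21 bits → U+1F587).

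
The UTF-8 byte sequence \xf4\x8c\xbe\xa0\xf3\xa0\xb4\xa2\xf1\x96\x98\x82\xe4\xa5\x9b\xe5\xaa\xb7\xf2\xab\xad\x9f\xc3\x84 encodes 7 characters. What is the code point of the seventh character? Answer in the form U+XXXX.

U+00C4

Offset 0: leading byte 0xF4 = 11110100 → 4-byte char #1 = F4 8C BE A0.
Offset 4: leading byte 0xF3 = 11110011 → 4-byte char #2 = F3 A0 B4 A2.
Offset 8: leading byte 0xF1 = 11110001 → 4-byte char #3 = F1 96 98 82.
Offset 12: leading byte 0xE4 = 11100100 → 3-byte char #4 = E4 A5 9B.
Offset 15: leading byte 0xE5 = 11100101 → 3-byte char #5 = E5 AA B7.
Offset 18: leading byte 0xF2 = 11110010 → 4-byte char #6 = F2 AB AD 9F.
Offset 22: leading byte 0xC3 = 11000011 → 2-byte char #7 = C3 84.
Leading byte 0xC3 = 11000011 matches 110xxxxx → 2-byte sequence.
Byte 1: 0xC3 = 11000011, payload 00011 (5 bits).
Byte 2: 0x84 = 10000100 (10xxxxxx ✓), payload 000100.
Concatenate: 00011000100 = 0xC4 (11 bits → U+00C4).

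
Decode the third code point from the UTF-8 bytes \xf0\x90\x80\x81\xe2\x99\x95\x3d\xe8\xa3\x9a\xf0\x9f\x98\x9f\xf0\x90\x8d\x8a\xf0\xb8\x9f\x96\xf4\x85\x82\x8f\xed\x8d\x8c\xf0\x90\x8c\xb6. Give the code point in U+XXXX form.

U+003D

Offset 0: leading byte 0xF0 = 11110000 → 4-byte char #1 = F0 90 80 81.
Offset 4: leading byte 0xE2 = 11100010 → 3-byte char #2 = E2 99 95.
Offset 7: leading byte 0x3D = 00111101 → 1-byte char #3 = 3D.
Leading byte 0x3D = 00111101 matches 0xxxxxxx → 1-byte sequence.
Byte 1: 0x3D = 00111101, payload 0111101 (7 bits).
Concatenate: 0111101 = 0x3D (7 bits → U+003D).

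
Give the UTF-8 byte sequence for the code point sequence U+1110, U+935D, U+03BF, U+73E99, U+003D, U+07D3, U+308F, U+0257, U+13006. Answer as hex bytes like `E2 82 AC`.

U+1110: 3-byte form → E1 84 90.
U+935D: 3-byte form → E9 8D 9D.
U+03BF: 2-byte form → CE BF.
U+73E99: 4-byte form → F1 B3 BA 99.
U+003D: 1-byte form → 3D.
U+07D3: 2-byte form → DF 93.
U+308F: 3-byte form → E3 82 8F.
U+0257: 2-byte form → C9 97.
U+13006: 4-byte form → F0 93 80 86.
Concatenated (24 bytes): E1 84 90 E9 8D 9D CE BF F1 B3 BA 99 3D DF 93 E3 82 8F C9 97 F0 93 80 86.

E1 84 90 E9 8D 9D CE BF F1 B3 BA 99 3D DF 93 E3 82 8F C9 97 F0 93 80 86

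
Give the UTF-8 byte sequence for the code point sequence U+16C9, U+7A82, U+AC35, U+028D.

U+16C9: 3-byte form → E1 9B 89.
U+7A82: 3-byte form → E7 AA 82.
U+AC35: 3-byte form → EA B0 B5.
U+028D: 2-byte form → CA 8D.
Concatenated (11 bytes): E1 9B 89 E7 AA 82 EA B0 B5 CA 8D.

E1 9B 89 E7 AA 82 EA B0 B5 CA 8D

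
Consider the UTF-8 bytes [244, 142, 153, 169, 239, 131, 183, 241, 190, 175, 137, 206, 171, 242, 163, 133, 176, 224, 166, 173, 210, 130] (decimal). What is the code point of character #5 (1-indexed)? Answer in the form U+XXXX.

Offset 0: leading byte 0xF4 = 11110100 → 4-byte char #1 = F4 8E 99 A9.
Offset 4: leading byte 0xEF = 11101111 → 3-byte char #2 = EF 83 B7.
Offset 7: leading byte 0xF1 = 11110001 → 4-byte char #3 = F1 BE AF 89.
Offset 11: leading byte 0xCE = 11001110 → 2-byte char #4 = CE AB.
Offset 13: leading byte 0xF2 = 11110010 → 4-byte char #5 = F2 A3 85 B0.
Leading byte 0xF2 = 11110010 matches 11110xxx → 4-byte sequence.
Byte 1: 0xF2 = 11110010, payload 010 (3 bits).
Byte 2: 0xA3 = 10100011 (10xxxxxx ✓), payload 100011.
Byte 3: 0x85 = 10000101 (10xxxxxx ✓), payload 000101.
Byte 4: 0xB0 = 10110000 (10xxxxxx ✓), payload 110000.
Concatenate: 010100011000101110000 = 0xA3170 (21 bits → U+A3170).

U+A3170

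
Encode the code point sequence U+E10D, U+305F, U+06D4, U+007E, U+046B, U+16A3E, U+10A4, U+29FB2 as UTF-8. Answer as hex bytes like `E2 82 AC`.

U+E10D: 3-byte form → EE 84 8D.
U+305F: 3-byte form → E3 81 9F.
U+06D4: 2-byte form → DB 94.
U+007E: 1-byte form → 7E.
U+046B: 2-byte form → D1 AB.
U+16A3E: 4-byte form → F0 96 A8 BE.
U+10A4: 3-byte form → E1 82 A4.
U+29FB2: 4-byte form → F0 A9 BE B2.
Concatenated (22 bytes): EE 84 8D E3 81 9F DB 94 7E D1 AB F0 96 A8 BE E1 82 A4 F0 A9 BE B2.

EE 84 8D E3 81 9F DB 94 7E D1 AB F0 96 A8 BE E1 82 A4 F0 A9 BE B2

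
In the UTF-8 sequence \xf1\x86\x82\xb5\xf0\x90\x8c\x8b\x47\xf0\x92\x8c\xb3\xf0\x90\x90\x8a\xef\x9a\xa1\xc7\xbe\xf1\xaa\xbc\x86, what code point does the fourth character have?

U+12333

Offset 0: leading byte 0xF1 = 11110001 → 4-byte char #1 = F1 86 82 B5.
Offset 4: leading byte 0xF0 = 11110000 → 4-byte char #2 = F0 90 8C 8B.
Offset 8: leading byte 0x47 = 01000111 → 1-byte char #3 = 47.
Offset 9: leading byte 0xF0 = 11110000 → 4-byte char #4 = F0 92 8C B3.
Leading byte 0xF0 = 11110000 matches 11110xxx → 4-byte sequence.
Byte 1: 0xF0 = 11110000, payload 000 (3 bits).
Byte 2: 0x92 = 10010010 (10xxxxxx ✓), payload 010010.
Byte 3: 0x8C = 10001100 (10xxxxxx ✓), payload 001100.
Byte 4: 0xB3 = 10110011 (10xxxxxx ✓), payload 110011.
Concatenate: 000010010001100110011 = 0x12333 (21 bits → U+12333).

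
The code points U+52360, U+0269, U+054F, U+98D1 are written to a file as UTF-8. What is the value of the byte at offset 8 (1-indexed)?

1-indexed offset 8 is 0-indexed offset 7.
U+52360 → 4-byte form F1 92 8D A0 at offsets 0–3.
U+0269 → 2-byte form C9 A9 at offsets 4–5.
U+054F → 2-byte form D5 8F at offsets 6–7.
Offset 7 falls in char 3's range; it's byte 2 of D5 8F = 0x8F.

0x8F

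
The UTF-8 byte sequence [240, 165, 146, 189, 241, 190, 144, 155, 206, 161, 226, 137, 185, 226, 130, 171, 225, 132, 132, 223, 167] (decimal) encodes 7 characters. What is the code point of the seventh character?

U+07E7

Offset 0: leading byte 0xF0 = 11110000 → 4-byte char #1 = F0 A5 92 BD.
Offset 4: leading byte 0xF1 = 11110001 → 4-byte char #2 = F1 BE 90 9B.
Offset 8: leading byte 0xCE = 11001110 → 2-byte char #3 = CE A1.
Offset 10: leading byte 0xE2 = 11100010 → 3-byte char #4 = E2 89 B9.
Offset 13: leading byte 0xE2 = 11100010 → 3-byte char #5 = E2 82 AB.
Offset 16: leading byte 0xE1 = 11100001 → 3-byte char #6 = E1 84 84.
Offset 19: leading byte 0xDF = 11011111 → 2-byte char #7 = DF A7.
Leading byte 0xDF = 11011111 matches 110xxxxx → 2-byte sequence.
Byte 1: 0xDF = 11011111, payload 11111 (5 bits).
Byte 2: 0xA7 = 10100111 (10xxxxxx ✓), payload 100111.
Concatenate: 11111100111 = 0x7E7 (11 bits → U+07E7).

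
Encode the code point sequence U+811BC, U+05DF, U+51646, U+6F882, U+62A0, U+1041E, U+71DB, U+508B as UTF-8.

F2 81 86 BC D7 9F F1 91 99 86 F1 AF A2 82 E6 8A A0 F0 90 90 9E E7 87 9B E5 82 8B

U+811BC: 4-byte form → F2 81 86 BC.
U+05DF: 2-byte form → D7 9F.
U+51646: 4-byte form → F1 91 99 86.
U+6F882: 4-byte form → F1 AF A2 82.
U+62A0: 3-byte form → E6 8A A0.
U+1041E: 4-byte form → F0 90 90 9E.
U+71DB: 3-byte form → E7 87 9B.
U+508B: 3-byte form → E5 82 8B.
Concatenated (27 bytes): F2 81 86 BC D7 9F F1 91 99 86 F1 AF A2 82 E6 8A A0 F0 90 90 9E E7 87 9B E5 82 8B.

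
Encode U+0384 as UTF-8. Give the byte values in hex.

U+0384 = 0x384 = 900 decimal. In range U+0080–U+07FF → 2-byte form: 110xxxxx 10xxxxxx.
Binary (11 bits): 01110000100.
Split 5+6: 01110 | 000100.
Byte 1: 11001110 = 0xCE.
Byte 2: 10000100 = 0x84.

CE 84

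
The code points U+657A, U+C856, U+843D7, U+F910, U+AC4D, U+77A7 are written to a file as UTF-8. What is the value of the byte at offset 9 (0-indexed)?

0x97

U+657A → 3-byte form E6 95 BA at offsets 0–2.
U+C856 → 3-byte form EC A1 96 at offsets 3–5.
U+843D7 → 4-byte form F2 84 8F 97 at offsets 6–9.
Offset 9 falls in char 3's range; it's byte 4 of F2 84 8F 97 = 0x97.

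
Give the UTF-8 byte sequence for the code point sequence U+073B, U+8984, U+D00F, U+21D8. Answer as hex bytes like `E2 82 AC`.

U+073B: 2-byte form → DC BB.
U+8984: 3-byte form → E8 A6 84.
U+D00F: 3-byte form → ED 80 8F.
U+21D8: 3-byte form → E2 87 98.
Concatenated (11 bytes): DC BB E8 A6 84 ED 80 8F E2 87 98.

DC BB E8 A6 84 ED 80 8F E2 87 98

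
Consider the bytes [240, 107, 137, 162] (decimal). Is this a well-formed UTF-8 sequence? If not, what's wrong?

Leading byte 0xF0 = 11110000 → 4-byte form.
Byte 2 is 0x6B = 01101011, which is not 10xxxxxx — expected a continuation byte.

invalid (non-continuation byte where continuation expected)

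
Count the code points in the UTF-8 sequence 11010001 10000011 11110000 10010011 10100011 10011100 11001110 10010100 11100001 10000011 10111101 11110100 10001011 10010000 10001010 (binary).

Byte at offset 0: 0xD1 = 11010001 → 2-byte char (#1). Advance 2.
Byte at offset 2: 0xF0 = 11110000 → 4-byte char (#2). Advance 4.
Byte at offset 6: 0xCE = 11001110 → 2-byte char (#3). Advance 2.
Byte at offset 8: 0xE1 = 11100001 → 3-byte char (#4). Advance 3.
Byte at offset 11: 0xF4 = 11110100 → 4-byte char (#5). Advance 4.
Reached end at offset 15 after 5 code points.

5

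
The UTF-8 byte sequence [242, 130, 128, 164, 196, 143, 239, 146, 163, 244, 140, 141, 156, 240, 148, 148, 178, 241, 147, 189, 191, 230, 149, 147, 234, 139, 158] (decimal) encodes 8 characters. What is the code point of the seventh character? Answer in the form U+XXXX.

U+6553

Offset 0: leading byte 0xF2 = 11110010 → 4-byte char #1 = F2 82 80 A4.
Offset 4: leading byte 0xC4 = 11000100 → 2-byte char #2 = C4 8F.
Offset 6: leading byte 0xEF = 11101111 → 3-byte char #3 = EF 92 A3.
Offset 9: leading byte 0xF4 = 11110100 → 4-byte char #4 = F4 8C 8D 9C.
Offset 13: leading byte 0xF0 = 11110000 → 4-byte char #5 = F0 94 94 B2.
Offset 17: leading byte 0xF1 = 11110001 → 4-byte char #6 = F1 93 BD BF.
Offset 21: leading byte 0xE6 = 11100110 → 3-byte char #7 = E6 95 93.
Leading byte 0xE6 = 11100110 matches 1110xxxx → 3-byte sequence.
Byte 1: 0xE6 = 11100110, payload 0110 (4 bits).
Byte 2: 0x95 = 10010101 (10xxxxxx ✓), payload 010101.
Byte 3: 0x93 = 10010011 (10xxxxxx ✓), payload 010011.
Concatenate: 0110010101010011 = 0x6553 (16 bits → U+6553).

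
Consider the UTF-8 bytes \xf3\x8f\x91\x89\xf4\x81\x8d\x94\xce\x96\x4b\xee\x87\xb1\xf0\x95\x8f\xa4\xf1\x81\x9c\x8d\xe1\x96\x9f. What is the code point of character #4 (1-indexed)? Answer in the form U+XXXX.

Offset 0: leading byte 0xF3 = 11110011 → 4-byte char #1 = F3 8F 91 89.
Offset 4: leading byte 0xF4 = 11110100 → 4-byte char #2 = F4 81 8D 94.
Offset 8: leading byte 0xCE = 11001110 → 2-byte char #3 = CE 96.
Offset 10: leading byte 0x4B = 01001011 → 1-byte char #4 = 4B.
Leading byte 0x4B = 01001011 matches 0xxxxxxx → 1-byte sequence.
Byte 1: 0x4B = 01001011, payload 1001011 (7 bits).
Concatenate: 1001011 = 0x4B (7 bits → U+004B).

U+004B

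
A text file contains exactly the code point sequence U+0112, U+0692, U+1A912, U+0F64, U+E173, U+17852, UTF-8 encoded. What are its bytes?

U+0112: 2-byte form → C4 92.
U+0692: 2-byte form → DA 92.
U+1A912: 4-byte form → F0 9A A4 92.
U+0F64: 3-byte form → E0 BD A4.
U+E173: 3-byte form → EE 85 B3.
U+17852: 4-byte form → F0 97 A1 92.
Concatenated (18 bytes): C4 92 DA 92 F0 9A A4 92 E0 BD A4 EE 85 B3 F0 97 A1 92.

C4 92 DA 92 F0 9A A4 92 E0 BD A4 EE 85 B3 F0 97 A1 92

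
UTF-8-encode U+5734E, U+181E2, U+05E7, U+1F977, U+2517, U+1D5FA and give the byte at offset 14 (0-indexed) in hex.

U+5734E → 4-byte form F1 97 8D 8E at offsets 0–3.
U+181E2 → 4-byte form F0 98 87 A2 at offsets 4–7.
U+05E7 → 2-byte form D7 A7 at offsets 8–9.
U+1F977 → 4-byte form F0 9F A5 B7 at offsets 10–13.
U+2517 → 3-byte form E2 94 97 at offsets 14–16.
Offset 14 falls in char 5's range; it's byte 1 of E2 94 97 = 0xE2.

0xE2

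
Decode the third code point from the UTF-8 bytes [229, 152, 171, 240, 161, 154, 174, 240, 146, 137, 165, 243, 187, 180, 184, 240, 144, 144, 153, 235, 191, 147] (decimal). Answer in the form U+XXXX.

Offset 0: leading byte 0xE5 = 11100101 → 3-byte char #1 = E5 98 AB.
Offset 3: leading byte 0xF0 = 11110000 → 4-byte char #2 = F0 A1 9A AE.
Offset 7: leading byte 0xF0 = 11110000 → 4-byte char #3 = F0 92 89 A5.
Leading byte 0xF0 = 11110000 matches 11110xxx → 4-byte sequence.
Byte 1: 0xF0 = 11110000, payload 000 (3 bits).
Byte 2: 0x92 = 10010010 (10xxxxxx ✓), payload 010010.
Byte 3: 0x89 = 10001001 (10xxxxxx ✓), payload 001001.
Byte 4: 0xA5 = 10100101 (10xxxxxx ✓), payload 100101.
Concatenate: 000010010001001100101 = 0x12265 (21 bits → U+12265).

U+12265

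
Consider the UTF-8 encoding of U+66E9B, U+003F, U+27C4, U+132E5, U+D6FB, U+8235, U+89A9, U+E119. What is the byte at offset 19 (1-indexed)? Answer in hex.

0xE8

1-indexed offset 19 is 0-indexed offset 18.
U+66E9B → 4-byte form F1 A6 BA 9B at offsets 0–3.
U+003F → 1-byte form 3F at offsets 4–4.
U+27C4 → 3-byte form E2 9F 84 at offsets 5–7.
U+132E5 → 4-byte form F0 93 8B A5 at offsets 8–11.
U+D6FB → 3-byte form ED 9B BB at offsets 12–14.
U+8235 → 3-byte form E8 88 B5 at offsets 15–17.
U+89A9 → 3-byte form E8 A6 A9 at offsets 18–20.
Offset 18 falls in char 7's range; it's byte 1 of E8 A6 A9 = 0xE8.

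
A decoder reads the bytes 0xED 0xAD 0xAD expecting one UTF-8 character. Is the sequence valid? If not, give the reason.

invalid (encodes a surrogate (U+D800–U+DFFF))

Structurally a 3-byte sequence; payload = 0xDB6D.
But 0xDB6D is in U+D800–U+DFFF, the surrogate range. Surrogates are not Unicode scalar values and are forbidden in UTF-8.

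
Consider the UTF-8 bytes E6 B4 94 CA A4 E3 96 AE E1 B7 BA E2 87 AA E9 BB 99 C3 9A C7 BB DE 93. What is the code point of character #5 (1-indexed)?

U+21EA

Offset 0: leading byte 0xE6 = 11100110 → 3-byte char #1 = E6 B4 94.
Offset 3: leading byte 0xCA = 11001010 → 2-byte char #2 = CA A4.
Offset 5: leading byte 0xE3 = 11100011 → 3-byte char #3 = E3 96 AE.
Offset 8: leading byte 0xE1 = 11100001 → 3-byte char #4 = E1 B7 BA.
Offset 11: leading byte 0xE2 = 11100010 → 3-byte char #5 = E2 87 AA.
Leading byte 0xE2 = 11100010 matches 1110xxxx → 3-byte sequence.
Byte 1: 0xE2 = 11100010, payload 0010 (4 bits).
Byte 2: 0x87 = 10000111 (10xxxxxx ✓), payload 000111.
Byte 3: 0xAA = 10101010 (10xxxxxx ✓), payload 101010.
Concatenate: 0010000111101010 = 0x21EA (16 bits → U+21EA).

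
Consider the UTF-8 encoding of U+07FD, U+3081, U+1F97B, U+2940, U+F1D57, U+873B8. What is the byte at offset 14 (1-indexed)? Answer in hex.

0xB1

1-indexed offset 14 is 0-indexed offset 13.
U+07FD → 2-byte form DF BD at offsets 0–1.
U+3081 → 3-byte form E3 82 81 at offsets 2–4.
U+1F97B → 4-byte form F0 9F A5 BB at offsets 5–8.
U+2940 → 3-byte form E2 A5 80 at offsets 9–11.
U+F1D57 → 4-byte form F3 B1 B5 97 at offsets 12–15.
Offset 13 falls in char 5's range; it's byte 2 of F3 B1 B5 97 = 0xB1.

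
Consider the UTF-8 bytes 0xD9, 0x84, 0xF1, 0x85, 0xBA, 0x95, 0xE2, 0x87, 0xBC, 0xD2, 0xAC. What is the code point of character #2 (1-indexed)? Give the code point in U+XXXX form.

Offset 0: leading byte 0xD9 = 11011001 → 2-byte char #1 = D9 84.
Offset 2: leading byte 0xF1 = 11110001 → 4-byte char #2 = F1 85 BA 95.
Leading byte 0xF1 = 11110001 matches 11110xxx → 4-byte sequence.
Byte 1: 0xF1 = 11110001, payload 001 (3 bits).
Byte 2: 0x85 = 10000101 (10xxxxxx ✓), payload 000101.
Byte 3: 0xBA = 10111010 (10xxxxxx ✓), payload 111010.
Byte 4: 0x95 = 10010101 (10xxxxxx ✓), payload 010101.
Concatenate: 001000101111010010101 = 0x45E95 (21 bits → U+45E95).

U+45E95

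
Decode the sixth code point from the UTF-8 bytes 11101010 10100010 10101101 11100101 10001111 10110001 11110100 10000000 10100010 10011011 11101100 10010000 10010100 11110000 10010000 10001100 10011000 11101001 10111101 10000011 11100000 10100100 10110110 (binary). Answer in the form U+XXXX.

Offset 0: leading byte 0xEA = 11101010 → 3-byte char #1 = EA A2 AD.
Offset 3: leading byte 0xE5 = 11100101 → 3-byte char #2 = E5 8F B1.
Offset 6: leading byte 0xF4 = 11110100 → 4-byte char #3 = F4 80 A2 9B.
Offset 10: leading byte 0xEC = 11101100 → 3-byte char #4 = EC 90 94.
Offset 13: leading byte 0xF0 = 11110000 → 4-byte char #5 = F0 90 8C 98.
Offset 17: leading byte 0xE9 = 11101001 → 3-byte char #6 = E9 BD 83.
Leading byte 0xE9 = 11101001 matches 1110xxxx → 3-byte sequence.
Byte 1: 0xE9 = 11101001, payload 1001 (4 bits).
Byte 2: 0xBD = 10111101 (10xxxxxx ✓), payload 111101.
Byte 3: 0x83 = 10000011 (10xxxxxx ✓), payload 000011.
Concatenate: 1001111101000011 = 0x9F43 (16 bits → U+9F43).

U+9F43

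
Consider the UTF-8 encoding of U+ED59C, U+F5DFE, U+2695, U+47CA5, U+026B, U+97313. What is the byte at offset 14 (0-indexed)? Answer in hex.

0xA5

U+ED59C → 4-byte form F3 AD 96 9C at offsets 0–3.
U+F5DFE → 4-byte form F3 B5 B7 BE at offsets 4–7.
U+2695 → 3-byte form E2 9A 95 at offsets 8–10.
U+47CA5 → 4-byte form F1 87 B2 A5 at offsets 11–14.
Offset 14 falls in char 4's range; it's byte 4 of F1 87 B2 A5 = 0xA5.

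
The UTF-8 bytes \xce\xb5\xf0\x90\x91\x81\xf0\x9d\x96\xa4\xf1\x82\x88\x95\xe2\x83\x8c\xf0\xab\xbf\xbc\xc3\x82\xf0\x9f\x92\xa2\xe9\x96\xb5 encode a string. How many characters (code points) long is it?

9

Byte at offset 0: 0xCE = 11001110 → 2-byte char (#1). Advance 2.
Byte at offset 2: 0xF0 = 11110000 → 4-byte char (#2). Advance 4.
Byte at offset 6: 0xF0 = 11110000 → 4-byte char (#3). Advance 4.
Byte at offset 10: 0xF1 = 11110001 → 4-byte char (#4). Advance 4.
Byte at offset 14: 0xE2 = 11100010 → 3-byte char (#5). Advance 3.
Byte at offset 17: 0xF0 = 11110000 → 4-byte char (#6). Advance 4.
Byte at offset 21: 0xC3 = 11000011 → 2-byte char (#7). Advance 2.
Byte at offset 23: 0xF0 = 11110000 → 4-byte char (#8). Advance 4.
Byte at offset 27: 0xE9 = 11101001 → 3-byte char (#9). Advance 3.
Reached end at offset 30 after 9 code points.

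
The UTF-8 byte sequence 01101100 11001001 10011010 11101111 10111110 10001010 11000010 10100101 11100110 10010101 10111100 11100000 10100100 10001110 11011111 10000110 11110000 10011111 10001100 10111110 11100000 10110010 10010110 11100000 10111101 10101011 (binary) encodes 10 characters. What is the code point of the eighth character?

U+1F33E

Offset 0: leading byte 0x6C = 01101100 → 1-byte char #1 = 6C.
Offset 1: leading byte 0xC9 = 11001001 → 2-byte char #2 = C9 9A.
Offset 3: leading byte 0xEF = 11101111 → 3-byte char #3 = EF BE 8A.
Offset 6: leading byte 0xC2 = 11000010 → 2-byte char #4 = C2 A5.
Offset 8: leading byte 0xE6 = 11100110 → 3-byte char #5 = E6 95 BC.
Offset 11: leading byte 0xE0 = 11100000 → 3-byte char #6 = E0 A4 8E.
Offset 14: leading byte 0xDF = 11011111 → 2-byte char #7 = DF 86.
Offset 16: leading byte 0xF0 = 11110000 → 4-byte char #8 = F0 9F 8C BE.
Leading byte 0xF0 = 11110000 matches 11110xxx → 4-byte sequence.
Byte 1: 0xF0 = 11110000, payload 000 (3 bits).
Byte 2: 0x9F = 10011111 (10xxxxxx ✓), payload 011111.
Byte 3: 0x8C = 10001100 (10xxxxxx ✓), payload 001100.
Byte 4: 0xBE = 10111110 (10xxxxxx ✓), payload 111110.
Concatenate: 000011111001100111110 = 0x1F33E (21 bits → U+1F33E).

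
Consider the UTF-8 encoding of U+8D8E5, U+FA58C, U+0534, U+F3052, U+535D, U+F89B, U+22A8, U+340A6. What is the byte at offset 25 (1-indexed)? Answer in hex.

0xB4

1-indexed offset 25 is 0-indexed offset 24.
U+8D8E5 → 4-byte form F2 8D A3 A5 at offsets 0–3.
U+FA58C → 4-byte form F3 BA 96 8C at offsets 4–7.
U+0534 → 2-byte form D4 B4 at offsets 8–9.
U+F3052 → 4-byte form F3 B3 81 92 at offsets 10–13.
U+535D → 3-byte form E5 8D 9D at offsets 14–16.
U+F89B → 3-byte form EF A2 9B at offsets 17–19.
U+22A8 → 3-byte form E2 8A A8 at offsets 20–22.
U+340A6 → 4-byte form F0 B4 82 A6 at offsets 23–26.
Offset 24 falls in char 8's range; it's byte 2 of F0 B4 82 A6 = 0xB4.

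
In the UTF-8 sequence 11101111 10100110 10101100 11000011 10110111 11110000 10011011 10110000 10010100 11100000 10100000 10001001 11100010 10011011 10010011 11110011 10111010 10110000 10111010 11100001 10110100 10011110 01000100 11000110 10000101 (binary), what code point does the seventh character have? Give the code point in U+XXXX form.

Offset 0: leading byte 0xEF = 11101111 → 3-byte char #1 = EF A6 AC.
Offset 3: leading byte 0xC3 = 11000011 → 2-byte char #2 = C3 B7.
Offset 5: leading byte 0xF0 = 11110000 → 4-byte char #3 = F0 9B B0 94.
Offset 9: leading byte 0xE0 = 11100000 → 3-byte char #4 = E0 A0 89.
Offset 12: leading byte 0xE2 = 11100010 → 3-byte char #5 = E2 9B 93.
Offset 15: leading byte 0xF3 = 11110011 → 4-byte char #6 = F3 BA B0 BA.
Offset 19: leading byte 0xE1 = 11100001 → 3-byte char #7 = E1 B4 9E.
Leading byte 0xE1 = 11100001 matches 1110xxxx → 3-byte sequence.
Byte 1: 0xE1 = 11100001, payload 0001 (4 bits).
Byte 2: 0xB4 = 10110100 (10xxxxxx ✓), payload 110100.
Byte 3: 0x9E = 10011110 (10xxxxxx ✓), payload 011110.
Concatenate: 0001110100011110 = 0x1D1E (16 bits → U+1D1E).

U+1D1E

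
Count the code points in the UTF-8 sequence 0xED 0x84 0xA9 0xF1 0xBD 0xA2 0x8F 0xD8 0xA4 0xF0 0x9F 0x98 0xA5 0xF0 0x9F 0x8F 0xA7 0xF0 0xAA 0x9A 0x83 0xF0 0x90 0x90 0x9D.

Byte at offset 0: 0xED = 11101101 → 3-byte char (#1). Advance 3.
Byte at offset 3: 0xF1 = 11110001 → 4-byte char (#2). Advance 4.
Byte at offset 7: 0xD8 = 11011000 → 2-byte char (#3). Advance 2.
Byte at offset 9: 0xF0 = 11110000 → 4-byte char (#4). Advance 4.
Byte at offset 13: 0xF0 = 11110000 → 4-byte char (#5). Advance 4.
Byte at offset 17: 0xF0 = 11110000 → 4-byte char (#6). Advance 4.
Byte at offset 21: 0xF0 = 11110000 → 4-byte char (#7). Advance 4.
Reached end at offset 25 after 7 code points.

7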